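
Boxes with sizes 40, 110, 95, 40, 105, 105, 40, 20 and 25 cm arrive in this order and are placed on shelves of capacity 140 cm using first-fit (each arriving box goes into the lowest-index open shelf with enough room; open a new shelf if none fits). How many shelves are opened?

5

  40 → shelf 1 (new)  [load 40/140]
  110 → shelf 2 (new)  [load 110/140]
  95 → shelf 1  [load 135/140]
  40 → shelf 3 (new)  [load 40/140]
  105 → shelf 4 (new)  [load 105/140]
  105 → shelf 5 (new)  [load 105/140]
  40 → shelf 3  [load 80/140]
  20 → shelf 2  [load 130/140]
  25 → shelf 3  [load 105/140]
5 shelves opened.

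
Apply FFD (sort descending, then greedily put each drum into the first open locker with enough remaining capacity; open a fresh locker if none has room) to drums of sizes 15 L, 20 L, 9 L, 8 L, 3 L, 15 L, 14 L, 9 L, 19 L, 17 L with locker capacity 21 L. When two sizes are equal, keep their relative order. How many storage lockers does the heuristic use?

Sorted descending: 20, 19, 17, 15, 15, 14, 9, 9, 8, 3.
  20 → locker 1 (new)  [load 20/21]
  19 → locker 2 (new)  [load 19/21]
  17 → locker 3 (new)  [load 17/21]
  15 → locker 4 (new)  [load 15/21]
  15 → locker 5 (new)  [load 15/21]
  14 → locker 6 (new)  [load 14/21]
  9 → locker 7 (new)  [load 9/21]
  9 → locker 7  [load 18/21]
  8 → locker 8 (new)  [load 8/21]
  3 → locker 3  [load 20/21]
8 storage lockers opened.

8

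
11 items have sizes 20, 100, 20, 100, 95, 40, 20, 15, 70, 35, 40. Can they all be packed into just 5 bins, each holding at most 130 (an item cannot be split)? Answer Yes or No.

Yes

A valid assignment using 5 bins:
  bin 1: 100 + 20 = 120
  bin 2: 100 + 20 = 120
  bin 3: 95 + 35 = 130
  bin 4: 70 + 40 + 20 = 130
  bin 5: 40 + 15 = 55
Every load is within 130, so 5 bins suffice.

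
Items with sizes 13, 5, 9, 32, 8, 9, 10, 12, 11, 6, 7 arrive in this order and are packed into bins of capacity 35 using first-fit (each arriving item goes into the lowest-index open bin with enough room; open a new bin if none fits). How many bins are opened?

  13 → bin 1 (new)  [load 13/35]
  5 → bin 1  [load 18/35]
  9 → bin 1  [load 27/35]
  32 → bin 2 (new)  [load 32/35]
  8 → bin 1  [load 35/35]
  9 → bin 3 (new)  [load 9/35]
  10 → bin 3  [load 19/35]
  12 → bin 3  [load 31/35]
  11 → bin 4 (new)  [load 11/35]
  6 → bin 4  [load 17/35]
  7 → bin 4  [load 24/35]
4 bins opened.

4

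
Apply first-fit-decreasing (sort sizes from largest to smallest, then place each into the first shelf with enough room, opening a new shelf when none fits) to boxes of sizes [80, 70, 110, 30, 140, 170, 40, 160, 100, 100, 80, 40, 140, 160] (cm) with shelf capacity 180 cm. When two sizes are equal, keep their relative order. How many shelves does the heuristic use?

9

Sorted descending: 170, 160, 160, 140, 140, 110, 100, 100, 80, 80, 70, 40, 40, 30.
  170 → shelf 1 (new)  [load 170/180]
  160 → shelf 2 (new)  [load 160/180]
  160 → shelf 3 (new)  [load 160/180]
  140 → shelf 4 (new)  [load 140/180]
  140 → shelf 5 (new)  [load 140/180]
  110 → shelf 6 (new)  [load 110/180]
  100 → shelf 7 (new)  [load 100/180]
  100 → shelf 8 (new)  [load 100/180]
  80 → shelf 7  [load 180/180]
  80 → shelf 8  [load 180/180]
  70 → shelf 6  [load 180/180]
  40 → shelf 4  [load 180/180]
  40 → shelf 5  [load 180/180]
  30 → shelf 9 (new)  [load 30/180]
9 shelves opened.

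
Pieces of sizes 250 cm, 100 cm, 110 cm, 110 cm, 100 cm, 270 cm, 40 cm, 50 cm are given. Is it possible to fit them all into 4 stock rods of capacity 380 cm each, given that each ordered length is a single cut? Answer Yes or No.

Yes

A valid assignment using 3 stock rods:
  stock rod 1: 270 + 110 = 380
  stock rod 2: 250 + 110 = 360
  stock rod 3: 100 + 100 + 50 + 40 = 290
That uses only 3 ≤ 4, so 4 stock rods are enough.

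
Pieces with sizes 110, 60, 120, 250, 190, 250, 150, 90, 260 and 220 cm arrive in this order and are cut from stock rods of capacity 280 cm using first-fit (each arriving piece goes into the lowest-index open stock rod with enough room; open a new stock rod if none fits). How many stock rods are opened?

7

  110 → stock rod 1 (new)  [load 110/280]
  60 → stock rod 1  [load 170/280]
  120 → stock rod 2 (new)  [load 120/280]
  250 → stock rod 3 (new)  [load 250/280]
  190 → stock rod 4 (new)  [load 190/280]
  250 → stock rod 5 (new)  [load 250/280]
  150 → stock rod 2  [load 270/280]
  90 → stock rod 1  [load 260/280]
  260 → stock rod 6 (new)  [load 260/280]
  220 → stock rod 7 (new)  [load 220/280]
7 stock rods opened.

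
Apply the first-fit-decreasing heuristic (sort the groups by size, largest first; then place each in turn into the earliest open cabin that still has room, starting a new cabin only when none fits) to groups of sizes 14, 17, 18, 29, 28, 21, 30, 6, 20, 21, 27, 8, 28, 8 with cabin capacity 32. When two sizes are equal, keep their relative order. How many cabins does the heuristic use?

Sorted descending: 30, 29, 28, 28, 27, 21, 21, 20, 18, 17, 14, 8, 8, 6.
  30 → cabin 1 (new)  [load 30/32]
  29 → cabin 2 (new)  [load 29/32]
  28 → cabin 3 (new)  [load 28/32]
  28 → cabin 4 (new)  [load 28/32]
  27 → cabin 5 (new)  [load 27/32]
  21 → cabin 6 (new)  [load 21/32]
  21 → cabin 7 (new)  [load 21/32]
  20 → cabin 8 (new)  [load 20/32]
  18 → cabin 9 (new)  [load 18/32]
  17 → cabin 10 (new)  [load 17/32]
  14 → cabin 9  [load 32/32]
  8 → cabin 6  [load 29/32]
  8 → cabin 7  [load 29/32]
  6 → cabin 8  [load 26/32]
10 cabins opened.

10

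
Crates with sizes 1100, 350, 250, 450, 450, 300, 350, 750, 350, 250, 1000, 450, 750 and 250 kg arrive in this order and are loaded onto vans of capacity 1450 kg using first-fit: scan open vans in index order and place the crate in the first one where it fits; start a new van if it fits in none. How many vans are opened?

  1100 → van 1 (new)  [load 1100/1450]
  350 → van 1  [load 1450/1450]
  250 → van 2 (new)  [load 250/1450]
  450 → van 2  [load 700/1450]
  450 → van 2  [load 1150/1450]
  300 → van 2  [load 1450/1450]
  350 → van 3 (new)  [load 350/1450]
  750 → van 3  [load 1100/1450]
  350 → van 3  [load 1450/1450]
  250 → van 4 (new)  [load 250/1450]
  1000 → van 4  [load 1250/1450]
  450 → van 5 (new)  [load 450/1450]
  750 → van 5  [load 1200/1450]
  250 → van 5  [load 1450/1450]
5 vans opened.

5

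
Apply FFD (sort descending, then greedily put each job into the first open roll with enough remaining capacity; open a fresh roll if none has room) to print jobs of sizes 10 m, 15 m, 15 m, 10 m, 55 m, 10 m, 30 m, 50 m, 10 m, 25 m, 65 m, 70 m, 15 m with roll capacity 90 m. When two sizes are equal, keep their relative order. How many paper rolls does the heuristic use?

Sorted descending: 70, 65, 55, 50, 30, 25, 15, 15, 15, 10, 10, 10, 10.
  70 → roll 1 (new)  [load 70/90]
  65 → roll 2 (new)  [load 65/90]
  55 → roll 3 (new)  [load 55/90]
  50 → roll 4 (new)  [load 50/90]
  30 → roll 3  [load 85/90]
  25 → roll 2  [load 90/90]
  15 → roll 1  [load 85/90]
  15 → roll 4  [load 65/90]
  15 → roll 4  [load 80/90]
  10 → roll 4  [load 90/90]
  10 → roll 5 (new)  [load 10/90]
  10 → roll 5  [load 20/90]
  10 → roll 5  [load 30/90]
5 paper rolls opened.

5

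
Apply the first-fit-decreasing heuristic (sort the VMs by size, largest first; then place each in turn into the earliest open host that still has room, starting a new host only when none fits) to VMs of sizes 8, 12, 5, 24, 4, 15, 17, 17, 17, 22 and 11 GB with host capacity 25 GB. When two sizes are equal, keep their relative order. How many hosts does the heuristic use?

Sorted descending: 24, 22, 17, 17, 17, 15, 12, 11, 8, 5, 4.
  24 → host 1 (new)  [load 24/25]
  22 → host 2 (new)  [load 22/25]
  17 → host 3 (new)  [load 17/25]
  17 → host 4 (new)  [load 17/25]
  17 → host 5 (new)  [load 17/25]
  15 → host 6 (new)  [load 15/25]
  12 → host 7 (new)  [load 12/25]
  11 → host 7  [load 23/25]
  8 → host 3  [load 25/25]
  5 → host 4  [load 22/25]
  4 → host 5  [load 21/25]
7 hosts opened.

7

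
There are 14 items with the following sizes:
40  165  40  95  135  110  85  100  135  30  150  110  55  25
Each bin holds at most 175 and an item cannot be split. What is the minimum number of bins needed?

9

Total = 165 + 150 + 135 + 135 + 110 + 110 + 100 + 95 + 85 + 55 + 40 + 40 + 30 + 25 = 1275.
Lower bound: ⌈1275/175⌉ = 8 bins.
A packing using 9 bins:
  bin 1: 165 = 165
  bin 2: 150 + 25 = 175
  bin 3: 135 + 40 = 175
  bin 4: 135 + 40 = 175
  bin 5: 110 + 55 = 165
  bin 6: 110 + 30 = 140
  bin 7: 100 = 100
  bin 8: 95 = 95
  bin 9: 85 = 85
No arrangement into 8 bins stays within capacity, so 9 is optimal.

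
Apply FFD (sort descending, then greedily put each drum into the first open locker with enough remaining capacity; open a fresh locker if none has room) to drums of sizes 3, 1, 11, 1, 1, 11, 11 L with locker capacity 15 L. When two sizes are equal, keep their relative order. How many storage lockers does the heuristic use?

3

Sorted descending: 11, 11, 11, 3, 1, 1, 1.
  11 → locker 1 (new)  [load 11/15]
  11 → locker 2 (new)  [load 11/15]
  11 → locker 3 (new)  [load 11/15]
  3 → locker 1  [load 14/15]
  1 → locker 1  [load 15/15]
  1 → locker 2  [load 12/15]
  1 → locker 2  [load 13/15]
3 storage lockers opened.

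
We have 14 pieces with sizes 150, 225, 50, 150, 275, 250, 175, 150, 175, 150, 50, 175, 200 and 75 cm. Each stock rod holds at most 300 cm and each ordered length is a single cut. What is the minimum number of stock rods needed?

Total = 275 + 250 + 225 + 200 + 175 + 175 + 175 + 150 + 150 + 150 + 150 + 75 + 50 + 50 = 2250 cm.
Lower bound: ⌈2250/300⌉ = 8 stock rods.
A packing using 9 stock rods:
  stock rod 1: 275 = 275
  stock rod 2: 250 + 50 = 300
  stock rod 3: 225 + 75 = 300
  stock rod 4: 200 + 50 = 250
  stock rod 5: 175 = 175
  stock rod 6: 175 = 175
  stock rod 7: 175 = 175
  stock rod 8: 150 + 150 = 300
  stock rod 9: 150 + 150 = 300
No arrangement into 8 stock rods stays within capacity, so 9 is optimal.

9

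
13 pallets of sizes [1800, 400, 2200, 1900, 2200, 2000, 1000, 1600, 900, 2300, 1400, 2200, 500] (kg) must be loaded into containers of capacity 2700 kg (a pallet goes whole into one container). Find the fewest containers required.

9

Total = 2300 + 2200 + 2200 + 2200 + 2000 + 1900 + 1800 + 1600 + 1400 + 1000 + 900 + 500 + 400 = 20400 kg.
Lower bound: ⌈20400/2700⌉ = 8 containers.
Also, 9 pallets each exceed 1350 kg, and no two of those can share a container, so at least 9 containers are needed.
A packing using 9 containers:
  container 1: 2300 + 400 = 2700
  container 2: 2200 + 500 = 2700
  container 3: 2200 = 2200
  container 4: 2200 = 2200
  container 5: 2000 = 2000
  container 6: 1900 = 1900
  container 7: 1800 + 900 = 2700
  container 8: 1600 + 1000 = 2600
  container 9: 1400 = 1400
This matches the lower bound, so 9 is optimal.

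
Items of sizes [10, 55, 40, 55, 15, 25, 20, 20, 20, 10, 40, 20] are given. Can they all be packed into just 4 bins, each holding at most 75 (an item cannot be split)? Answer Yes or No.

Total = 330; ⌈330/75⌉ = 5.
At least 5 bins are required, but only 4 are allowed.

No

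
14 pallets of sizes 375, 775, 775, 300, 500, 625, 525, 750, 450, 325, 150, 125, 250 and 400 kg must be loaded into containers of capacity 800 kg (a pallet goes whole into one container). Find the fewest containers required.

9

Total = 775 + 775 + 750 + 625 + 525 + 500 + 450 + 400 + 375 + 325 + 300 + 250 + 150 + 125 = 6325 kg.
Lower bound: ⌈6325/800⌉ = 8 containers.
A packing using 9 containers:
  container 1: 775 = 775
  container 2: 775 = 775
  container 3: 750 = 750
  container 4: 625 + 150 = 775
  container 5: 525 + 250 = 775
  container 6: 500 + 300 = 800
  container 7: 450 + 325 = 775
  container 8: 400 + 375 = 775
  container 9: 125 = 125
No arrangement into 8 containers stays within capacity, so 9 is optimal.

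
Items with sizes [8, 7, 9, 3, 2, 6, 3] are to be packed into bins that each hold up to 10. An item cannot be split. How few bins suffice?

Total = 9 + 8 + 7 + 6 + 3 + 3 + 2 = 38.
Lower bound: ⌈38/10⌉ = 4 bins.
A packing using 4 bins:
  bin 1: 9 = 9
  bin 2: 8 + 2 = 10
  bin 3: 7 + 3 = 10
  bin 4: 6 + 3 = 9
This matches the lower bound, so 4 is optimal.

4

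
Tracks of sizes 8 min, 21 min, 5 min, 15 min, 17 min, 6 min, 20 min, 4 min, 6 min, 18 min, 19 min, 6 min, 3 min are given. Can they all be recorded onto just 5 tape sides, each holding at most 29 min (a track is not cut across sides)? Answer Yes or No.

Total = 148 min; ⌈148/29⌉ = 6.
At least 6 tape sides are required, but only 5 are allowed.

No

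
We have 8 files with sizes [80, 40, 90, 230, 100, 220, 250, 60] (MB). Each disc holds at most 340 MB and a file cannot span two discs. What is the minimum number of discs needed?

Total = 250 + 230 + 220 + 100 + 90 + 80 + 60 + 40 = 1070 MB.
Lower bound: ⌈1070/340⌉ = 4 discs.
A packing using 4 discs:
  disc 1: 250 + 90 = 340
  disc 2: 230 + 100 = 330
  disc 3: 220 + 80 + 40 = 340
  disc 4: 60 = 60
This matches the lower bound, so 4 is optimal.

4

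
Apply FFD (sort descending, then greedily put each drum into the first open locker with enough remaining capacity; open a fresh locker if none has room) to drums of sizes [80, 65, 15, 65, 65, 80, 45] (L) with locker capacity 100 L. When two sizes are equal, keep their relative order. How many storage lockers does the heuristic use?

Sorted descending: 80, 80, 65, 65, 65, 45, 15.
  80 → locker 1 (new)  [load 80/100]
  80 → locker 2 (new)  [load 80/100]
  65 → locker 3 (new)  [load 65/100]
  65 → locker 4 (new)  [load 65/100]
  65 → locker 5 (new)  [load 65/100]
  45 → locker 6 (new)  [load 45/100]
  15 → locker 1  [load 95/100]
6 storage lockers opened.

6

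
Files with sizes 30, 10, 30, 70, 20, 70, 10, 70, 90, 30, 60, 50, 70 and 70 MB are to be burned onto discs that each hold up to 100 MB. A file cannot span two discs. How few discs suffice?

8

Total = 90 + 70 + 70 + 70 + 70 + 70 + 60 + 50 + 30 + 30 + 30 + 20 + 10 + 10 = 680 MB.
Lower bound: ⌈680/100⌉ = 7 discs.
A packing using 8 discs:
  disc 1: 90 + 10 = 100
  disc 2: 70 + 30 = 100
  disc 3: 70 + 30 = 100
  disc 4: 70 + 30 = 100
  disc 5: 70 + 20 + 10 = 100
  disc 6: 70 = 70
  disc 7: 60 = 60
  disc 8: 50 = 50
No arrangement into 7 discs stays within capacity, so 8 is optimal.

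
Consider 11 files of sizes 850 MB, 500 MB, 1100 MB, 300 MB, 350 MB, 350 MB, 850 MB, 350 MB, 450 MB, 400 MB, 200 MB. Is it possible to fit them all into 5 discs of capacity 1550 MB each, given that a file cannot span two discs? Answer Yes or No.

A valid assignment using 4 discs:
  disc 1: 1100 + 450 = 1550
  disc 2: 850 + 500 + 200 = 1550
  disc 3: 850 + 400 + 300 = 1550
  disc 4: 350 + 350 + 350 = 1050
That uses only 4 ≤ 5, so 5 discs are enough.

Yes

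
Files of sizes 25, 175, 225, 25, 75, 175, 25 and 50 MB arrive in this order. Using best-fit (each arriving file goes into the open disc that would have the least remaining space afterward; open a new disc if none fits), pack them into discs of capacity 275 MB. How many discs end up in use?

3

  25 → disc 1 (new)  [load 25/275]
  175 → disc 1  [load 200/275]
  225 → disc 2 (new)  [load 225/275]
  25 → disc 2  [load 250/275]
  75 → disc 1  [load 275/275]
  175 → disc 3 (new)  [load 175/275]
  25 → disc 2  [load 275/275]
  50 → disc 3  [load 225/275]
3 discs opened.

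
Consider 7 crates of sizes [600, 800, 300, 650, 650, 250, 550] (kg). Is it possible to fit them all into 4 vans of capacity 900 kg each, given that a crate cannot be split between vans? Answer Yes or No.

No

Total = 3800 kg; ⌈3800/900⌉ = 5.
At least 5 vans are required, but only 4 are allowed.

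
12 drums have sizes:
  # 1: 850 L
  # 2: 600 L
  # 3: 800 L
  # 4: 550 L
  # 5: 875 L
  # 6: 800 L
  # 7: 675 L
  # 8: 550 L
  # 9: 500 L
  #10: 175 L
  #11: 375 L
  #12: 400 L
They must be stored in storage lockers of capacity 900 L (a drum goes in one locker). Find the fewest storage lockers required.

Total = 875 + 850 + 800 + 800 + 675 + 600 + 550 + 550 + 500 + 400 + 375 + 175 = 7150 L.
Lower bound: ⌈7150/900⌉ = 8 storage lockers.
Also, 9 drums each exceed 450 L, and no two of those can share a locker, so at least 9 storage lockers are needed.
A packing using 10 storage lockers:
  locker 1: 875 = 875
  locker 2: 850 = 850
  locker 3: 800 = 800
  locker 4: 800 = 800
  locker 5: 675 + 175 = 850
  locker 6: 600 = 600
  locker 7: 550 = 550
  locker 8: 550 = 550
  locker 9: 500 + 400 = 900
  locker 10: 375 = 375
No arrangement into 9 storage lockers stays within capacity, so 10 is optimal.

10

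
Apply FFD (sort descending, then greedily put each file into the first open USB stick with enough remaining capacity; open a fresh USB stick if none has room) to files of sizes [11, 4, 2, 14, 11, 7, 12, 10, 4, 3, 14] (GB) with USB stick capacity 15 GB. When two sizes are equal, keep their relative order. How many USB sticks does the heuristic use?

7

Sorted descending: 14, 14, 12, 11, 11, 10, 7, 4, 4, 3, 2.
  14 → USB stick 1 (new)  [load 14/15]
  14 → USB stick 2 (new)  [load 14/15]
  12 → USB stick 3 (new)  [load 12/15]
  11 → USB stick 4 (new)  [load 11/15]
  11 → USB stick 5 (new)  [load 11/15]
  10 → USB stick 6 (new)  [load 10/15]
  7 → USB stick 7 (new)  [load 7/15]
  4 → USB stick 4  [load 15/15]
  4 → USB stick 5  [load 15/15]
  3 → USB stick 3  [load 15/15]
  2 → USB stick 6  [load 12/15]
7 USB sticks opened.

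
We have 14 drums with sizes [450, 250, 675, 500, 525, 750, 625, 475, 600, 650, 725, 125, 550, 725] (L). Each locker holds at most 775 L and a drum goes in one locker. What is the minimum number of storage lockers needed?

Total = 750 + 725 + 725 + 675 + 650 + 625 + 600 + 550 + 525 + 500 + 475 + 450 + 250 + 125 = 7625 L.
Lower bound: ⌈7625/775⌉ = 10 storage lockers.
Also, 12 drums each exceed 775/2 L, and no two of those can share a locker, so at least 12 storage lockers are needed.
A packing using 12 storage lockers:
  locker 1: 750 = 750
  locker 2: 725 = 725
  locker 3: 725 = 725
  locker 4: 675 = 675
  locker 5: 650 + 125 = 775
  locker 6: 625 = 625
  locker 7: 600 = 600
  locker 8: 550 = 550
  locker 9: 525 + 250 = 775
  locker 10: 500 = 500
  locker 11: 475 = 475
  locker 12: 450 = 450
This matches the lower bound, so 12 is optimal.

12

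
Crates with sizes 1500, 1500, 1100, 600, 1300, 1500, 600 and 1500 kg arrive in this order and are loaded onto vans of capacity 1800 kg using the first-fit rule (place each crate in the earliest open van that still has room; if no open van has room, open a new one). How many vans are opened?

  1500 → van 1 (new)  [load 1500/1800]
  1500 → van 2 (new)  [load 1500/1800]
  1100 → van 3 (new)  [load 1100/1800]
  600 → van 3  [load 1700/1800]
  1300 → van 4 (new)  [load 1300/1800]
  1500 → van 5 (new)  [load 1500/1800]
  600 → van 6 (new)  [load 600/1800]
  1500 → van 7 (new)  [load 1500/1800]
7 vans opened.

7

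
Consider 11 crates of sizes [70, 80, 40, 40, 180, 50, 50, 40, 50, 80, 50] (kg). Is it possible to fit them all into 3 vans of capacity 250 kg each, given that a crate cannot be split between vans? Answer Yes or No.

Yes

A valid assignment using 3 vans:
  van 1: 180 + 70 = 250
  van 2: 80 + 80 + 50 + 40 = 250
  van 3: 50 + 50 + 50 + 40 + 40 = 230
Every load is within 250 kg, so 3 vans suffice.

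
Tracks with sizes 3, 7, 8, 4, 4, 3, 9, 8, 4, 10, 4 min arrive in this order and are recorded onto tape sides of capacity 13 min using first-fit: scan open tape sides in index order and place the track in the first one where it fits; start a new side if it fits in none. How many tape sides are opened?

  3 → side 1 (new)  [load 3/13]
  7 → side 1  [load 10/13]
  8 → side 2 (new)  [load 8/13]
  4 → side 2  [load 12/13]
  4 → side 3 (new)  [load 4/13]
  3 → side 1  [load 13/13]
  9 → side 3  [load 13/13]
  8 → side 4 (new)  [load 8/13]
  4 → side 4  [load 12/13]
  10 → side 5 (new)  [load 10/13]
  4 → side 6 (new)  [load 4/13]
6 tape sides opened.

6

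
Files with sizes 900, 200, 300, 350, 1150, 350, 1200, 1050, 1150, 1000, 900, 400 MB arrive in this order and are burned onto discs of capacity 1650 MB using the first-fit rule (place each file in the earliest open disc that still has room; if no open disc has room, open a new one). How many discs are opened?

  900 → disc 1 (new)  [load 900/1650]
  200 → disc 1  [load 1100/1650]
  300 → disc 1  [load 1400/1650]
  350 → disc 2 (new)  [load 350/1650]
  1150 → disc 2  [load 1500/1650]
  350 → disc 3 (new)  [load 350/1650]
  1200 → disc 3  [load 1550/1650]
  1050 → disc 4 (new)  [load 1050/1650]
  1150 → disc 5 (new)  [load 1150/1650]
  1000 → disc 6 (new)  [load 1000/1650]
  900 → disc 7 (new)  [load 900/1650]
  400 → disc 4  [load 1450/1650]
7 discs opened.

7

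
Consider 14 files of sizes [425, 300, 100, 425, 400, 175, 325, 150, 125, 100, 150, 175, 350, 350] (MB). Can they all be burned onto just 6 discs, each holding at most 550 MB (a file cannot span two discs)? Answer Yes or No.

No

Total = 3550 MB; ⌈3550/550⌉ = 7.
At least 7 discs are required, but only 6 are allowed.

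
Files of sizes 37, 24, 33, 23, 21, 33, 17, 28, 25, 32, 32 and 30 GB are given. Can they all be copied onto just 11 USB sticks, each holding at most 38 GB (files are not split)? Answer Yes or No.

Yes

A valid assignment using 11 USB sticks:
  USB stick 1: 37 = 37
  USB stick 2: 33 = 33
  USB stick 3: 33 = 33
  USB stick 4: 32 = 32
  USB stick 5: 32 = 32
  USB stick 6: 30 = 30
  USB stick 7: 28 = 28
  USB stick 8: 25 = 25
  USB stick 9: 24 = 24
  USB stick 10: 23 = 23
  USB stick 11: 21 + 17 = 38
Every load is within 38 GB, so 11 USB sticks suffice.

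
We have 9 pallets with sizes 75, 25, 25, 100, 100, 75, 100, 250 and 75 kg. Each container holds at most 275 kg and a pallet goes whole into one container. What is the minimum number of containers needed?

Total = 250 + 100 + 100 + 100 + 75 + 75 + 75 + 25 + 25 = 825 kg.
Lower bound: ⌈825/275⌉ = 3 containers.
A packing using 3 containers:
  container 1: 250 + 25 = 275
  container 2: 100 + 100 + 75 = 275
  container 3: 100 + 75 + 75 + 25 = 275
This matches the lower bound, so 3 is optimal.

3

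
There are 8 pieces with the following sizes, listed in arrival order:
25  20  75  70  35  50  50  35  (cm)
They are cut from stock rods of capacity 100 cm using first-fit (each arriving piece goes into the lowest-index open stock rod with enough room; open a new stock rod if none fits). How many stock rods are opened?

  25 → stock rod 1 (new)  [load 25/100]
  20 → stock rod 1  [load 45/100]
  75 → stock rod 2 (new)  [load 75/100]
  70 → stock rod 3 (new)  [load 70/100]
  35 → stock rod 1  [load 80/100]
  50 → stock rod 4 (new)  [load 50/100]
  50 → stock rod 4  [load 100/100]
  35 → stock rod 5 (new)  [load 35/100]
5 stock rods opened.

5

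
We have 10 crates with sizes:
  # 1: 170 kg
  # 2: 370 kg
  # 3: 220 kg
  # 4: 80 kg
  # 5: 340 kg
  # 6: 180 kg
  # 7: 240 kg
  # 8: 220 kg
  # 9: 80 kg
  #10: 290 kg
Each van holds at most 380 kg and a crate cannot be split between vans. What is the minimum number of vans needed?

7

Total = 370 + 340 + 290 + 240 + 220 + 220 + 180 + 170 + 80 + 80 = 2190 kg.
Lower bound: ⌈2190/380⌉ = 6 vans.
A packing using 7 vans:
  van 1: 370 = 370
  van 2: 340 = 340
  van 3: 290 + 80 = 370
  van 4: 240 + 80 = 320
  van 5: 220 = 220
  van 6: 220 = 220
  van 7: 180 + 170 = 350
No arrangement into 6 vans stays within capacity, so 7 is optimal.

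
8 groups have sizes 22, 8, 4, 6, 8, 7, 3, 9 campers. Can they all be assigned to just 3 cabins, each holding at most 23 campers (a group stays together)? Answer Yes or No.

A valid assignment using 3 cabins:
  cabin 1: 22 = 22
  cabin 2: 9 + 8 + 6 = 23
  cabin 3: 8 + 7 + 4 + 3 = 22
Every load is within 23 campers, so 3 cabins suffice.

Yes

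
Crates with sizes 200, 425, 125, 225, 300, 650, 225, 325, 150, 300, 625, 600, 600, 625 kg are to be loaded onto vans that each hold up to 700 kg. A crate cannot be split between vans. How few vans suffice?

9

Total = 650 + 625 + 625 + 600 + 600 + 425 + 325 + 300 + 300 + 225 + 225 + 200 + 150 + 125 = 5375 kg.
Lower bound: ⌈5375/700⌉ = 8 vans.
A packing using 9 vans:
  van 1: 650 = 650
  van 2: 625 = 625
  van 3: 625 = 625
  van 4: 600 = 600
  van 5: 600 = 600
  van 6: 425 + 225 = 650
  van 7: 325 + 300 = 625
  van 8: 300 + 225 + 150 = 675
  van 9: 200 + 125 = 325
No arrangement into 8 vans stays within capacity, so 9 is optimal.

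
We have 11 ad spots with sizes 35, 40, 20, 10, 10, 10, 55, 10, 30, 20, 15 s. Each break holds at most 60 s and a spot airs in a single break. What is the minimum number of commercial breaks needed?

5

Total = 55 + 40 + 35 + 30 + 20 + 20 + 15 + 10 + 10 + 10 + 10 = 255 s.
Lower bound: ⌈255/60⌉ = 5 commercial breaks.
A packing using 5 commercial breaks:
  break 1: 55 = 55
  break 2: 40 + 20 = 60
  break 3: 35 + 20 = 55
  break 4: 30 + 15 + 10 = 55
  break 5: 10 + 10 + 10 = 30
This matches the lower bound, so 5 is optimal.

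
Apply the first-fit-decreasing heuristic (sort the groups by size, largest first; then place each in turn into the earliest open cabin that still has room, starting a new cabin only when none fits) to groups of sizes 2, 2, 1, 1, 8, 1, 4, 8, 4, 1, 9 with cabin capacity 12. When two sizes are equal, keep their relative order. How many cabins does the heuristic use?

Sorted descending: 9, 8, 8, 4, 4, 2, 2, 1, 1, 1, 1.
  9 → cabin 1 (new)  [load 9/12]
  8 → cabin 2 (new)  [load 8/12]
  8 → cabin 3 (new)  [load 8/12]
  4 → cabin 2  [load 12/12]
  4 → cabin 3  [load 12/12]
  2 → cabin 1  [load 11/12]
  2 → cabin 4 (new)  [load 2/12]
  1 → cabin 1  [load 12/12]
  1 → cabin 4  [load 3/12]
  1 → cabin 4  [load 4/12]
  1 → cabin 4  [load 5/12]
4 cabins opened.

4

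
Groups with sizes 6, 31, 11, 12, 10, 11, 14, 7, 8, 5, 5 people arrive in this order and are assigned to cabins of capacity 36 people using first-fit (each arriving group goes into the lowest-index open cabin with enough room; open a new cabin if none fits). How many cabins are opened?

  6 → cabin 1 (new)  [load 6/36]
  31 → cabin 2 (new)  [load 31/36]
  11 → cabin 1  [load 17/36]
  12 → cabin 1  [load 29/36]
  10 → cabin 3 (new)  [load 10/36]
  11 → cabin 3  [load 21/36]
  14 → cabin 3  [load 35/36]
  7 → cabin 1  [load 36/36]
  8 → cabin 4 (new)  [load 8/36]
  5 → cabin 2  [load 36/36]
  5 → cabin 4  [load 13/36]
4 cabins opened.

4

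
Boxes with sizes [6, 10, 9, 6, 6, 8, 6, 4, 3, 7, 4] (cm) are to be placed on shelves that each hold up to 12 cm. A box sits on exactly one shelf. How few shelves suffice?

6

Total = 10 + 9 + 8 + 7 + 6 + 6 + 6 + 6 + 4 + 4 + 3 = 69 cm.
Lower bound: ⌈69/12⌉ = 6 shelves.
A packing using 6 shelves:
  shelf 1: 10 = 10
  shelf 2: 9 + 3 = 12
  shelf 3: 8 + 4 = 12
  shelf 4: 7 + 4 = 11
  shelf 5: 6 + 6 = 12
  shelf 6: 6 + 6 = 12
This matches the lower bound, so 6 is optimal.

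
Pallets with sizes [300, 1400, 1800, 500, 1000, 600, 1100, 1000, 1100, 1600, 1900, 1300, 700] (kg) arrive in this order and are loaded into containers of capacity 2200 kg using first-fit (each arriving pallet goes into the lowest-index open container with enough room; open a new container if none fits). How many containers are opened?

  300 → container 1 (new)  [load 300/2200]
  1400 → container 1  [load 1700/2200]
  1800 → container 2 (new)  [load 1800/2200]
  500 → container 1  [load 2200/2200]
  1000 → container 3 (new)  [load 1000/2200]
  600 → container 3  [load 1600/2200]
  1100 → container 4 (new)  [load 1100/2200]
  1000 → container 4  [load 2100/2200]
  1100 → container 5 (new)  [load 1100/2200]
  1600 → container 6 (new)  [load 1600/2200]
  1900 → container 7 (new)  [load 1900/2200]
  1300 → container 8 (new)  [load 1300/2200]
  700 → container 5  [load 1800/2200]
8 containers opened.

8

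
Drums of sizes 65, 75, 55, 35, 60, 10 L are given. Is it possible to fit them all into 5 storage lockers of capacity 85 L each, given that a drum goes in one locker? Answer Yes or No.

A valid assignment using 5 storage lockers:
  locker 1: 75 + 10 = 85
  locker 2: 65 = 65
  locker 3: 60 = 60
  locker 4: 55 = 55
  locker 5: 35 = 35
Every load is within 85 L, so 5 storage lockers suffice.

Yes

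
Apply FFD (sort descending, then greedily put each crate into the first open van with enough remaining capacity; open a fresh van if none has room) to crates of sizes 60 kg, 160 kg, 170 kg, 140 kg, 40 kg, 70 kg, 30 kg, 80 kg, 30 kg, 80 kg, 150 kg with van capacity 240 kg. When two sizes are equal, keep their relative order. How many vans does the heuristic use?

Sorted descending: 170, 160, 150, 140, 80, 80, 70, 60, 40, 30, 30.
  170 → van 1 (new)  [load 170/240]
  160 → van 2 (new)  [load 160/240]
  150 → van 3 (new)  [load 150/240]
  140 → van 4 (new)  [load 140/240]
  80 → van 2  [load 240/240]
  80 → van 3  [load 230/240]
  70 → van 1  [load 240/240]
  60 → van 4  [load 200/240]
  40 → van 4  [load 240/240]
  30 → van 5 (new)  [load 30/240]
  30 → van 5  [load 60/240]
5 vans opened.

5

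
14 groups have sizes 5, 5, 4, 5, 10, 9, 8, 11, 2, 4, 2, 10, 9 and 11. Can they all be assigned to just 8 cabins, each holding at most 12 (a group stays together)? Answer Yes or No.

Total = 95; ⌈95/12⌉ = 8.
The bound of 8 does not rule out 8, but exhaustive search shows no assignment into 8 cabins of capacity 12 exists — the minimum is 9.

No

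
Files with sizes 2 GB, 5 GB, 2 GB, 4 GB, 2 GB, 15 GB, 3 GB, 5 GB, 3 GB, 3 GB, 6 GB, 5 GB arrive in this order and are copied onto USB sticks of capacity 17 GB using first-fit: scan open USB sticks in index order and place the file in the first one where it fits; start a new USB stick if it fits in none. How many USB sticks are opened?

  2 → USB stick 1 (new)  [load 2/17]
  5 → USB stick 1  [load 7/17]
  2 → USB stick 1  [load 9/17]
  4 → USB stick 1  [load 13/17]
  2 → USB stick 1  [load 15/17]
  15 → USB stick 2 (new)  [load 15/17]
  3 → USB stick 3 (new)  [load 3/17]
  5 → USB stick 3  [load 8/17]
  3 → USB stick 3  [load 11/17]
  3 → USB stick 3  [load 14/17]
  6 → USB stick 4 (new)  [load 6/17]
  5 → USB stick 4  [load 11/17]
4 USB sticks opened.

4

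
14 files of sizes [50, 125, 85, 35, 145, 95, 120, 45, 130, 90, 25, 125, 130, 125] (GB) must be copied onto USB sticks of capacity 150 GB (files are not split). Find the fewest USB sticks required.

10

Total = 145 + 130 + 130 + 125 + 125 + 125 + 120 + 95 + 90 + 85 + 50 + 45 + 35 + 25 = 1325 GB.
Lower bound: ⌈1325/150⌉ = 9 USB sticks.
Also, 10 files each exceed 75 GB, and no two of those can share a USB stick, so at least 10 USB sticks are needed.
A packing using 10 USB sticks:
  USB stick 1: 145 = 145
  USB stick 2: 130 = 130
  USB stick 3: 130 = 130
  USB stick 4: 125 + 25 = 150
  USB stick 5: 125 = 125
  USB stick 6: 125 = 125
  USB stick 7: 120 = 120
  USB stick 8: 95 + 50 = 145
  USB stick 9: 90 + 45 = 135
  USB stick 10: 85 + 35 = 120
This matches the lower bound, so 10 is optimal.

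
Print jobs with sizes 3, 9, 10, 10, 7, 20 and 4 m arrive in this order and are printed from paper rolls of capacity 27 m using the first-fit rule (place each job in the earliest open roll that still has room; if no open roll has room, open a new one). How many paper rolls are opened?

  3 → roll 1 (new)  [load 3/27]
  9 → roll 1  [load 12/27]
  10 → roll 1  [load 22/27]
  10 → roll 2 (new)  [load 10/27]
  7 → roll 2  [load 17/27]
  20 → roll 3 (new)  [load 20/27]
  4 → roll 1  [load 26/27]
3 paper rolls opened.

3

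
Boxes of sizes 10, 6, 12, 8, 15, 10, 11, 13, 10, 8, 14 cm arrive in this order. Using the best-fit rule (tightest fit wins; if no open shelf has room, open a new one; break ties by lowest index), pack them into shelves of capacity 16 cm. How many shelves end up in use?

  10 → shelf 1 (new)  [load 10/16]
  6 → shelf 1  [load 16/16]
  12 → shelf 2 (new)  [load 12/16]
  8 → shelf 3 (new)  [load 8/16]
  15 → shelf 4 (new)  [load 15/16]
  10 → shelf 5 (new)  [load 10/16]
  11 → shelf 6 (new)  [load 11/16]
  13 → shelf 7 (new)  [load 13/16]
  10 → shelf 8 (new)  [load 10/16]
  8 → shelf 3  [load 16/16]
  14 → shelf 9 (new)  [load 14/16]
9 shelves opened.

9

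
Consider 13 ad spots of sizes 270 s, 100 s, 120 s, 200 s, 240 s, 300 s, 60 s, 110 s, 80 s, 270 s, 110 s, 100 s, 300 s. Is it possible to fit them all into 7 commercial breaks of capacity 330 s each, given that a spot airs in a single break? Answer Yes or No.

No

Total = 2260 s; ⌈2260/330⌉ = 7.
The bound of 7 does not rule out 7, but exhaustive search shows no assignment into 7 commercial breaks of capacity 330 s exists — the minimum is 8.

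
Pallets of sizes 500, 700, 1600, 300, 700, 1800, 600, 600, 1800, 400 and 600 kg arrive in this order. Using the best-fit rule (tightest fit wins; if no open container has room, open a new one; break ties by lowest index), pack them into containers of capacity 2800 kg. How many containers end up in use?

4

  500 → container 1 (new)  [load 500/2800]
  700 → container 1  [load 1200/2800]
  1600 → container 1  [load 2800/2800]
  300 → container 2 (new)  [load 300/2800]
  700 → container 2  [load 1000/2800]
  1800 → container 2  [load 2800/2800]
  600 → container 3 (new)  [load 600/2800]
  600 → container 3  [load 1200/2800]
  1800 → container 4 (new)  [load 1800/2800]
  400 → container 4  [load 2200/2800]
  600 → container 4  [load 2800/2800]
4 containers opened.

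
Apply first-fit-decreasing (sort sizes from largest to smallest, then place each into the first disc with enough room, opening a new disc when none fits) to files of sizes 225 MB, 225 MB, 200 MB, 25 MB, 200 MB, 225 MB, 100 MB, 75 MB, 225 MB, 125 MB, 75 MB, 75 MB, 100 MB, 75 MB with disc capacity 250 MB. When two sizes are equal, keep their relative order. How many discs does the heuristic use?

9

Sorted descending: 225, 225, 225, 225, 200, 200, 125, 100, 100, 75, 75, 75, 75, 25.
  225 → disc 1 (new)  [load 225/250]
  225 → disc 2 (new)  [load 225/250]
  225 → disc 3 (new)  [load 225/250]
  225 → disc 4 (new)  [load 225/250]
  200 → disc 5 (new)  [load 200/250]
  200 → disc 6 (new)  [load 200/250]
  125 → disc 7 (new)  [load 125/250]
  100 → disc 7  [load 225/250]
  100 → disc 8 (new)  [load 100/250]
  75 → disc 8  [load 175/250]
  75 → disc 8  [load 250/250]
  75 → disc 9 (new)  [load 75/250]
  75 → disc 9  [load 150/250]
  25 → disc 1  [load 250/250]
9 discs opened.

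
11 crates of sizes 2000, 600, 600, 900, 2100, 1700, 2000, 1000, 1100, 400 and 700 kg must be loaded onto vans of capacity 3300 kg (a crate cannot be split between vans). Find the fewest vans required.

4

Total = 2100 + 2000 + 2000 + 1700 + 1100 + 1000 + 900 + 700 + 600 + 600 + 400 = 13100 kg.
Lower bound: ⌈13100/3300⌉ = 4 vans.
A packing using 4 vans:
  van 1: 2100 + 1100 = 3200
  van 2: 2000 + 900 + 400 = 3300
  van 3: 2000 + 700 + 600 = 3300
  van 4: 1700 + 1000 + 600 = 3300
This matches the lower bound, so 4 is optimal.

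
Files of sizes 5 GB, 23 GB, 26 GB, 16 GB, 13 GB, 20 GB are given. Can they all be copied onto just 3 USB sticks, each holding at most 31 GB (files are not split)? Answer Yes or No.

No

Total = 103 GB; ⌈103/31⌉ = 4.
At least 4 USB sticks are required, but only 3 are allowed.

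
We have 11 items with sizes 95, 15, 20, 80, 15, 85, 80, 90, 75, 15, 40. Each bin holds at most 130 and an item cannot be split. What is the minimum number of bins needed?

Total = 95 + 90 + 85 + 80 + 80 + 75 + 40 + 20 + 15 + 15 + 15 = 610.
Lower bound: ⌈610/130⌉ = 5 bins.
Also, 6 items each exceed 65, and no two of those can share a bin, so at least 6 bins are needed.
A packing using 6 bins:
  bin 1: 95 + 20 + 15 = 130
  bin 2: 90 + 40 = 130
  bin 3: 85 + 15 + 15 = 115
  bin 4: 80 = 80
  bin 5: 80 = 80
  bin 6: 75 = 75
This matches the lower bound, so 6 is optimal.

6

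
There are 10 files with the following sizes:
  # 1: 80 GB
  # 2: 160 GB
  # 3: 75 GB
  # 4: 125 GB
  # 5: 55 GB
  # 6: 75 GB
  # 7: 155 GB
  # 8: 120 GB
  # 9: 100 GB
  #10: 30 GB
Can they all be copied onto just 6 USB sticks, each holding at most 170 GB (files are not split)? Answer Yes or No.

No

Total = 975 GB; ⌈975/170⌉ = 6.
The bound of 6 does not rule out 6, but exhaustive search shows no assignment into 6 USB sticks of capacity 170 GB exists — the minimum is 7.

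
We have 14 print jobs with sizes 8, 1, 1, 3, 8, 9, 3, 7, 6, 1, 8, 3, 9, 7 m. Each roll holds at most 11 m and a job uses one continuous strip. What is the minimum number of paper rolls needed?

8

Total = 9 + 9 + 8 + 8 + 8 + 7 + 7 + 6 + 3 + 3 + 3 + 1 + 1 + 1 = 74 m.
Lower bound: ⌈74/11⌉ = 7 paper rolls.
Also, 8 print jobs each exceed 11/2 m, and no two of those can share a roll, so at least 8 paper rolls are needed.
A packing using 8 paper rolls:
  roll 1: 9 + 1 + 1 = 11
  roll 2: 9 + 1 = 10
  roll 3: 8 + 3 = 11
  roll 4: 8 + 3 = 11
  roll 5: 8 + 3 = 11
  roll 6: 7 = 7
  roll 7: 7 = 7
  roll 8: 6 = 6
This matches the lower bound, so 8 is optimal.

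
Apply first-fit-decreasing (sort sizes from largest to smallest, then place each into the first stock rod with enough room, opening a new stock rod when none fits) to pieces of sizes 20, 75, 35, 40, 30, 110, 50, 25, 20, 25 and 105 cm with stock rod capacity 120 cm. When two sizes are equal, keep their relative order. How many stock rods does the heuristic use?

5

Sorted descending: 110, 105, 75, 50, 40, 35, 30, 25, 25, 20, 20.
  110 → stock rod 1 (new)  [load 110/120]
  105 → stock rod 2 (new)  [load 105/120]
  75 → stock rod 3 (new)  [load 75/120]
  50 → stock rod 4 (new)  [load 50/120]
  40 → stock rod 3  [load 115/120]
  35 → stock rod 4  [load 85/120]
  30 → stock rod 4  [load 115/120]
  25 → stock rod 5 (new)  [load 25/120]
  25 → stock rod 5  [load 50/120]
  20 → stock rod 5  [load 70/120]
  20 → stock rod 5  [load 90/120]
5 stock rods opened.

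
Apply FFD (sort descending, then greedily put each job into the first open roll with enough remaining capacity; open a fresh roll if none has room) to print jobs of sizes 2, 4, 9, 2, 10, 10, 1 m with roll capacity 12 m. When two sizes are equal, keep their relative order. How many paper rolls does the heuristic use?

Sorted descending: 10, 10, 9, 4, 2, 2, 1.
  10 → roll 1 (new)  [load 10/12]
  10 → roll 2 (new)  [load 10/12]
  9 → roll 3 (new)  [load 9/12]
  4 → roll 4 (new)  [load 4/12]
  2 → roll 1  [load 12/12]
  2 → roll 2  [load 12/12]
  1 → roll 3  [load 10/12]
4 paper rolls opened.

4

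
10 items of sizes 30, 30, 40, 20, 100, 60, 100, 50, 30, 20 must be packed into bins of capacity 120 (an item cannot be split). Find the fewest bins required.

4

Total = 100 + 100 + 60 + 50 + 40 + 30 + 30 + 30 + 20 + 20 = 480.
Lower bound: ⌈480/120⌉ = 4 bins.
A packing using 4 bins:
  bin 1: 100 + 20 = 120
  bin 2: 100 + 20 = 120
  bin 3: 60 + 30 + 30 = 120
  bin 4: 50 + 40 + 30 = 120
This matches the lower bound, so 4 is optimal.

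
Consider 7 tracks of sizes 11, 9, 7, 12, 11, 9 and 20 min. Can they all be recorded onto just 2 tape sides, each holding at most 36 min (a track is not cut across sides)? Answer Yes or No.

No

Total = 79 min; ⌈79/36⌉ = 3.
At least 3 tape sides are required, but only 2 are allowed.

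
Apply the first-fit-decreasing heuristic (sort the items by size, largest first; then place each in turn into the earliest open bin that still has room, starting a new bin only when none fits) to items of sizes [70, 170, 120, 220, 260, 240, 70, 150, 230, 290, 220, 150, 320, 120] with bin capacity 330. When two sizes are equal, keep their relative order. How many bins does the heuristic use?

10

Sorted descending: 320, 290, 260, 240, 230, 220, 220, 170, 150, 150, 120, 120, 70, 70.
  320 → bin 1 (new)  [load 320/330]
  290 → bin 2 (new)  [load 290/330]
  260 → bin 3 (new)  [load 260/330]
  240 → bin 4 (new)  [load 240/330]
  230 → bin 5 (new)  [load 230/330]
  220 → bin 6 (new)  [load 220/330]
  220 → bin 7 (new)  [load 220/330]
  170 → bin 8 (new)  [load 170/330]
  150 → bin 8  [load 320/330]
  150 → bin 9 (new)  [load 150/330]
  120 → bin 9  [load 270/330]
  120 → bin 10 (new)  [load 120/330]
  70 → bin 3  [load 330/330]
  70 → bin 4  [load 310/330]
10 bins opened.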